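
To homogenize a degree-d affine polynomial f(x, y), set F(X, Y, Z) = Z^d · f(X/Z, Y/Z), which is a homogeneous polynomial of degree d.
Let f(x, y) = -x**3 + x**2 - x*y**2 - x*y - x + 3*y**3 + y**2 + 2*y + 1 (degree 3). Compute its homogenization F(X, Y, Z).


F(X, Y, Z) = -X**3 + X**2*Z - X*Y**2 - X*Y*Z - X*Z**2 + 3*Y**3 + Y**2*Z + 2*Y*Z**2 + Z**3

deg(f) = 3.
Substitute x = X/Z, y = Y/Z into f, then multiply by Z^3.
  monomial -1·x^3·y^0 ↦ -1·X^3·Y^0·Z^0.
  monomial 1·x^2·y^0 ↦ 1·X^2·Y^0·Z^1.
  monomial -1·x^1·y^2 ↦ -1·X^1·Y^2·Z^0.
  monomial -1·x^1·y^1 ↦ -1·X^1·Y^1·Z^1.
  monomial -1·x^1·y^0 ↦ -1·X^1·Y^0·Z^2.
  monomial 3·x^0·y^3 ↦ 3·X^0·Y^3·Z^0.
  monomial 1·x^0·y^2 ↦ 1·X^0·Y^2·Z^1.
  monomial 2·x^0·y^1 ↦ 2·X^0·Y^1·Z^2.
  monomial 1·x^0·y^0 ↦ 1·X^0·Y^0·Z^3.
Collecting: F(X, Y, Z) = -X**3 + X**2*Z - X*Y**2 - X*Y*Z - X*Z**2 + 3*Y**3 + Y**2*Z + 2*Y*Z**2 + Z**3.


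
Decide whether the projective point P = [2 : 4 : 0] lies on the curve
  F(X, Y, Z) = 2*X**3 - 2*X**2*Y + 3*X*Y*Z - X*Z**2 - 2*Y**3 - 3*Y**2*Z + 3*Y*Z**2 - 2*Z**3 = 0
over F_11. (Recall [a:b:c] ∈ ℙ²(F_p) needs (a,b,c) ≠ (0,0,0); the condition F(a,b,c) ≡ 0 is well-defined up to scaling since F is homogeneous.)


F(2,4,0) ≡ 10 (mod 11); P is NOT on the curve.

Evaluate F(2, 4, 0) term-by-term (mod 11).
  2*X**3 ↦ 2·8·1·1 = 16
  -2*X**2*Y ↦ -2·4·4·1 = -32
  3*X*Y*Z ↦ 3·2·4·0 = 0
  -X*Z**2 ↦ -1·2·1·0 = 0
  -2*Y**3 ↦ -2·1·64·1 = -128
  -3*Y**2*Z ↦ -3·1·16·0 = 0
  3*Y*Z**2 ↦ 3·1·4·0 = 0
  -2*Z**3 ↦ -2·1·1·0 = 0
Sum: F(2, 4, 0) = (16) + (-32) + (0) + (0) + (-128) + (0) + (0) + (0) = -144.
Reducing mod 11: -144 ≡ 10 (mod 11).
Since F(a, b, c) ≡ 10 ≠ 0 (mod 11), P does NOT lie on the curve.


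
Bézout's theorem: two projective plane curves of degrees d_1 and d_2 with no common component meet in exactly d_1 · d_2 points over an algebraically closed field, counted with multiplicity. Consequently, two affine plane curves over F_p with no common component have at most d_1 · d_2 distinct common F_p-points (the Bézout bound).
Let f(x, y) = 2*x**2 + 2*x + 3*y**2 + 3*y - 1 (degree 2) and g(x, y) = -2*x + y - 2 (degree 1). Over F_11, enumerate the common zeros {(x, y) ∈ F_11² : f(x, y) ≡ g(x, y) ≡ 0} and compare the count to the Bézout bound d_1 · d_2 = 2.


Common zeros: ∅; count = 0; Bézout bound = 2.

deg(f) = 2, deg(g) = 1, so Bézout bound = 2.
Scan x ∈ F_11. For each x, list the y ∈ F_11 with f(x, y) ≡ 0 and those with g(x, y) ≡ 0 (mod 11); the common zeros in that column are the intersection.
  x = 0: f ≡ 0 at y ∈ ∅; g ≡ 0 at y ∈ {2}; common: ∅.
  x = 1: f ≡ 0 at y ∈ ∅; g ≡ 0 at y ∈ {4}; common: ∅.
  x = 2: f ≡ 0 at y ∈ {0, 10}; g ≡ 0 at y ∈ {6}; common: ∅.
  x = 3: f ≡ 0 at y ∈ ∅; g ≡ 0 at y ∈ {8}; common: ∅.
  x = 4: f ≡ 0 at y ∈ {4, 6}; g ≡ 0 at y ∈ {10}; common: ∅.
  x = 5: f ≡ 0 at y ∈ {2, 8}; g ≡ 0 at y ∈ {1}; common: ∅.
  x = 6: f ≡ 0 at y ∈ {4, 6}; g ≡ 0 at y ∈ {3}; common: ∅.
  x = 7: f ≡ 0 at y ∈ ∅; g ≡ 0 at y ∈ {5}; common: ∅.
  x = 8: f ≡ 0 at y ∈ {0, 10}; g ≡ 0 at y ∈ {7}; common: ∅.
  x = 9: f ≡ 0 at y ∈ ∅; g ≡ 0 at y ∈ {9}; common: ∅.
  x = 10: f ≡ 0 at y ∈ ∅; g ≡ 0 at y ∈ {0}; common: ∅.
Collecting: common zeros = ∅, so the count is 0.
Comparison with the Bézout bound: 0 ≤ 2 = deg(f)·deg(g), as expected for curves with no common component (the affine F_11-count falls short of the bound because intersections may lie at infinity, over extension fields, or carry multiplicity).


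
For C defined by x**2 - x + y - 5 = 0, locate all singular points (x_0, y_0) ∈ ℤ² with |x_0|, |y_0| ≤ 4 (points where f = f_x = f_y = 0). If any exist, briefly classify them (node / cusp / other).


No singular points in the scanned grid; C is smooth there.

Compute partial derivatives:
  f_x = 2*x - 1.
  f_y = 1.
f_y = 1 is a nonzero constant, so f_y never vanishes: no point (x, y) can satisfy f = f_x = f_y = 0. In particular no (x, y) ∈ {−4, ..., 4}² is singular; the curve is smooth.


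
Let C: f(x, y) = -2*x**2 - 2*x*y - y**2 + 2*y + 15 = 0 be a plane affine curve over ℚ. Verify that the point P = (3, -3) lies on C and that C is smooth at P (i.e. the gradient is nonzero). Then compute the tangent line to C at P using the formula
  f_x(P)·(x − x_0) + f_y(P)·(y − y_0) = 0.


Tangent line at P: -6*x + 2*y + 24 = 0.

Step 1: f(3, -3) = 0, so P lies on C.
Step 2: partial derivatives
  f_x(x, y) = -4*x - 2*y, f_y(x, y) = -2*x - 2*y + 2.
  f_x(P) = -6, f_y(P) = 2 (gradient nonzero, so P is smooth).
Step 3: tangent line at P: -6·(x − 3) + 2·(y − -3) = 0.
Expanding: -6*x + 2*y + 24 = 0.


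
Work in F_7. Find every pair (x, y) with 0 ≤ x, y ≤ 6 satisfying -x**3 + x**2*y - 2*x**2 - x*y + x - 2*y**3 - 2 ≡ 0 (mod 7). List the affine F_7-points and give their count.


Affine F_7-points: {(0, 3), (0, 5), (0, 6), (2, 2), (4, 1), (4, 3), (5, 1), (5, 5)}; count = 8.

For each of the 49 pairs (x, y) ∈ F_7², evaluate f(x, y) mod 7. Record the zeros.
  x = 0: [0↦5, 1↦3, 2↦3, 3↦0, 4↦3, 5↦0, 6↦0]  zeros at y ∈ {3, 5, 6}
  x = 1: [0↦3, 1↦1, 2↦1, 3↦5, 4↦1, 5↦5, 6↦5]  zeros at y ∈ ∅
  x = 2: [0↦5, 1↦5, 2↦0, 3↦6, 4↦4, 5↦3, 6↦5]  zeros at y ∈ {2}
  x = 3: [0↦5, 1↦2, 2↦1, 3↦4, 4↦6, 5↦2, 6↦1]  zeros at y ∈ ∅
  x = 4: [0↦4, 1↦0, 2↦5, 3↦0, 4↦1, 5↦3, 6↦1]  zeros at y ∈ {1, 3}
  x = 5: [0↦3, 1↦0, 2↦6, 3↦2, 4↦4, 5↦0, 6↦6]  zeros at y ∈ {1, 5}
  x = 6: [0↦3, 1↦3, 2↦5, 3↦4, 4↦2, 5↦1, 6↦3]  zeros at y ∈ ∅
Collecting zeros: affine points = {(0, 3), (0, 5), (0, 6), (2, 2), (4, 1), (4, 3), (5, 1), (5, 5)}.
Total count |C(F_7)_aff| = 8.


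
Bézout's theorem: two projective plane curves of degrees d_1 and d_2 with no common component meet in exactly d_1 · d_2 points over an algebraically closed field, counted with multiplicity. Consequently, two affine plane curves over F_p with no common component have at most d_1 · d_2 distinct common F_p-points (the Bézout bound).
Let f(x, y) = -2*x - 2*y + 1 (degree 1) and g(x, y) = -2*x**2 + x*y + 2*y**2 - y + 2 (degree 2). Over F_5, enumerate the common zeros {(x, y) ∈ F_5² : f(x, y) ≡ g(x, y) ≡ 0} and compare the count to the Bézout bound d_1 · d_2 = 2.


Common zeros: ∅; count = 0; Bézout bound = 2.

deg(f) = 1, deg(g) = 2, so Bézout bound = 2.
Scan x ∈ F_5. For each x, list the y ∈ F_5 with f(x, y) ≡ 0 and those with g(x, y) ≡ 0 (mod 5); the common zeros in that column are the intersection.
  x = 0: f ≡ 0 at y ∈ {3}; g ≡ 0 at y ∈ {4}; common: ∅.
  x = 1: f ≡ 0 at y ∈ {2}; g ≡ 0 at y ∈ {0}; common: ∅.
  x = 2: f ≡ 0 at y ∈ {1}; g ≡ 0 at y ∈ {3, 4}; common: ∅.
  x = 3: f ≡ 0 at y ∈ {0}; g ≡ 0 at y ∈ ∅; common: ∅.
  x = 4: f ≡ 0 at y ∈ {4}; g ≡ 0 at y ∈ {0, 1}; common: ∅.
Collecting: common zeros = ∅, so the count is 0.
Comparison with the Bézout bound: 0 ≤ 2 = deg(f)·deg(g), as expected for curves with no common component (the affine F_5-count falls short of the bound because intersections may lie at infinity, over extension fields, or carry multiplicity).


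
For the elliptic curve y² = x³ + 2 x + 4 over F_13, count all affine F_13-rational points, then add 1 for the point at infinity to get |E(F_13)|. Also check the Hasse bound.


Affine points = {(0, 2), (0, 11), (2, 4), (2, 9), (5, 3), (5, 10), (7, 6), (7, 7), (8, 5), (8, 8), (9, 6), (9, 7), (10, 6), (10, 7), (12, 1), (12, 12)}; affine count = 16; |E(F_13)| = 17.

Discriminant check: Δ ∝ 4a³ + 27b² = 4·2³ + 27·4² = 4·8 + 27·16 ≡ 9 (mod 13). Nonzero ⇒ E is nonsingular.
For each x ∈ F_13, compute rhs = x³ + 2·x + 4 mod 13, then count y ∈ F_13 with y² ≡ rhs.
  x = 0: rhs = 4, matching y values: 2, 11 (2 points).
  x = 1: rhs = 7, matching y values: none (0 points).
  x = 2: rhs = 3, matching y values: 4, 9 (2 points).
  x = 3: rhs = 11, matching y values: none (0 points).
  x = 4: rhs = 11, matching y values: none (0 points).
  x = 5: rhs = 9, matching y values: 3, 10 (2 points).
  x = 6: rhs = 11, matching y values: none (0 points).
  x = 7: rhs = 10, matching y values: 6, 7 (2 points).
  x = 8: rhs = 12, matching y values: 5, 8 (2 points).
  x = 9: rhs = 10, matching y values: 6, 7 (2 points).
  x = 10: rhs = 10, matching y values: 6, 7 (2 points).
  x = 11: rhs = 5, matching y values: none (0 points).
  x = 12: rhs = 1, matching y values: 1, 12 (2 points).
Total affine count: 16.
Full point count |E(F_13)| = 16 + 1 = 17.
Hasse bound: |17 − (13+1)| = |3| = 3 ≤ 2√13 ≈ 7.2111 ✓.


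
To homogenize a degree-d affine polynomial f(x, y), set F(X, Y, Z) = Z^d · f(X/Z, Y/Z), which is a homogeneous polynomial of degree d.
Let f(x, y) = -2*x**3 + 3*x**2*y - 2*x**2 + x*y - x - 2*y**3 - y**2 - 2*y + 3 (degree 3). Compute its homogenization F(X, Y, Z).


F(X, Y, Z) = -2*X**3 + 3*X**2*Y - 2*X**2*Z + X*Y*Z - X*Z**2 - 2*Y**3 - Y**2*Z - 2*Y*Z**2 + 3*Z**3

deg(f) = 3.
Substitute x = X/Z, y = Y/Z into f, then multiply by Z^3.
  monomial -2·x^3·y^0 ↦ -2·X^3·Y^0·Z^0.
  monomial 3·x^2·y^1 ↦ 3·X^2·Y^1·Z^0.
  monomial -2·x^2·y^0 ↦ -2·X^2·Y^0·Z^1.
  monomial 1·x^1·y^1 ↦ 1·X^1·Y^1·Z^1.
  monomial -1·x^1·y^0 ↦ -1·X^1·Y^0·Z^2.
  monomial -2·x^0·y^3 ↦ -2·X^0·Y^3·Z^0.
  monomial -1·x^0·y^2 ↦ -1·X^0·Y^2·Z^1.
  monomial -2·x^0·y^1 ↦ -2·X^0·Y^1·Z^2.
  monomial 3·x^0·y^0 ↦ 3·X^0·Y^0·Z^3.
Collecting: F(X, Y, Z) = -2*X**3 + 3*X**2*Y - 2*X**2*Z + X*Y*Z - X*Z**2 - 2*Y**3 - Y**2*Z - 2*Y*Z**2 + 3*Z**3.


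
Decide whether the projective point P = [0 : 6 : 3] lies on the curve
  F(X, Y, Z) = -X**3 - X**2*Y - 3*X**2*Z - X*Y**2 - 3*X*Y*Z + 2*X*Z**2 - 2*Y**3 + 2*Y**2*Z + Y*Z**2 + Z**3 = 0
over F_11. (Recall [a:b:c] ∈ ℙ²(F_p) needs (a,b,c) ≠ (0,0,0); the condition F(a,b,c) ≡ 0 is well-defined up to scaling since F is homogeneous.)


F(0,6,3) ≡ 8 (mod 11); P is NOT on the curve.

Evaluate F(0, 6, 3) term-by-term (mod 11).
  -X**3 ↦ -1·0·1·1 = 0
  -X**2*Y ↦ -1·0·6·1 = 0
  -3*X**2*Z ↦ -3·0·1·3 = 0
  -X*Y**2 ↦ -1·0·36·1 = 0
  -3*X*Y*Z ↦ -3·0·6·3 = 0
  2*X*Z**2 ↦ 2·0·1·9 = 0
  -2*Y**3 ↦ -2·1·216·1 = -432
  2*Y**2*Z ↦ 2·1·36·3 = 216
  Y*Z**2 ↦ 1·1·6·9 = 54
  Z**3 ↦ 1·1·1·27 = 27
Sum: F(0, 6, 3) = (0) + (0) + (0) + (0) + (0) + (0) + (-432) + (216) + (54) + (27) = -135.
Reducing mod 11: -135 ≡ 8 (mod 11).
Since F(a, b, c) ≡ 8 ≠ 0 (mod 11), P does NOT lie on the curve.


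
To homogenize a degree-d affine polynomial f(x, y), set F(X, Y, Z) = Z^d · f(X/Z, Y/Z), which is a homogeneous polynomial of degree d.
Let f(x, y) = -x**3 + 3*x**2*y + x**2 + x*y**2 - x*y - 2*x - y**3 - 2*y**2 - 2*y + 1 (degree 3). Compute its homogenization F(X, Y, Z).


F(X, Y, Z) = -X**3 + 3*X**2*Y + X**2*Z + X*Y**2 - X*Y*Z - 2*X*Z**2 - Y**3 - 2*Y**2*Z - 2*Y*Z**2 + Z**3

deg(f) = 3.
Substitute x = X/Z, y = Y/Z into f, then multiply by Z^3.
  monomial -1·x^3·y^0 ↦ -1·X^3·Y^0·Z^0.
  monomial 3·x^2·y^1 ↦ 3·X^2·Y^1·Z^0.
  monomial 1·x^2·y^0 ↦ 1·X^2·Y^0·Z^1.
  monomial 1·x^1·y^2 ↦ 1·X^1·Y^2·Z^0.
  monomial -1·x^1·y^1 ↦ -1·X^1·Y^1·Z^1.
  monomial -2·x^1·y^0 ↦ -2·X^1·Y^0·Z^2.
  monomial -1·x^0·y^3 ↦ -1·X^0·Y^3·Z^0.
  monomial -2·x^0·y^2 ↦ -2·X^0·Y^2·Z^1.
  monomial -2·x^0·y^1 ↦ -2·X^0·Y^1·Z^2.
  monomial 1·x^0·y^0 ↦ 1·X^0·Y^0·Z^3.
Collecting: F(X, Y, Z) = -X**3 + 3*X**2*Y + X**2*Z + X*Y**2 - X*Y*Z - 2*X*Z**2 - Y**3 - 2*Y**2*Z - 2*Y*Z**2 + Z**3.


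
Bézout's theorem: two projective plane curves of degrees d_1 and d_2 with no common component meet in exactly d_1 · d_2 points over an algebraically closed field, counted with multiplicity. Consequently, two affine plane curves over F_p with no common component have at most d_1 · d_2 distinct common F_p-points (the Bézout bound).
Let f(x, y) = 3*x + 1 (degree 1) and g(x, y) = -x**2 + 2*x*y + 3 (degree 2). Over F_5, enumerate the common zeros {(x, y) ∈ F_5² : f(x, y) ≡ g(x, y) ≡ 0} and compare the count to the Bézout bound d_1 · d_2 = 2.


Common zeros: {(3, 1)}; count = 1; Bézout bound = 2.

deg(f) = 1, deg(g) = 2, so Bézout bound = 2.
Scan x ∈ F_5. For each x, list the y ∈ F_5 with f(x, y) ≡ 0 and those with g(x, y) ≡ 0 (mod 5); the common zeros in that column are the intersection.
  x = 0: f ≡ 0 at y ∈ ∅; g ≡ 0 at y ∈ ∅; common: ∅.
  x = 1: f ≡ 0 at y ∈ ∅; g ≡ 0 at y ∈ {4}; common: ∅.
  x = 2: f ≡ 0 at y ∈ ∅; g ≡ 0 at y ∈ {4}; common: ∅.
  x = 3: f ≡ 0 at y ∈ {0, 1, 2, 3, 4}; g ≡ 0 at y ∈ {1}; common: {1}.
  x = 4: f ≡ 0 at y ∈ ∅; g ≡ 0 at y ∈ {1}; common: ∅.
Collecting: common zeros = {(3, 1)}, so the count is 1.
Comparison with the Bézout bound: 1 ≤ 2 = deg(f)·deg(g), as expected for curves with no common component (the affine F_5-count falls short of the bound because intersections may lie at infinity, over extension fields, or carry multiplicity).


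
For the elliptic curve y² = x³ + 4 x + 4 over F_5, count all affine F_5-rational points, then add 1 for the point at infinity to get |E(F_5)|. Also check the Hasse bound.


Affine points = {(0, 2), (0, 3), (1, 2), (1, 3), (2, 0), (4, 2), (4, 3)}; affine count = 7; |E(F_5)| = 8.

Discriminant check: Δ ∝ 4a³ + 27b² = 4·4³ + 27·4² = 4·64 + 27·16 ≡ 3 (mod 5). Nonzero ⇒ E is nonsingular.
For each x ∈ F_5, compute rhs = x³ + 4·x + 4 mod 5, then count y ∈ F_5 with y² ≡ rhs.
  x = 0: rhs = 4, matching y values: 2, 3 (2 points).
  x = 1: rhs = 4, matching y values: 2, 3 (2 points).
  x = 2: rhs = 0, matching y values: 0 (1 points).
  x = 3: rhs = 3, matching y values: none (0 points).
  x = 4: rhs = 4, matching y values: 2, 3 (2 points).
Total affine count: 7.
Full point count |E(F_5)| = 7 + 1 = 8.
Hasse bound: |8 − (5+1)| = |2| = 2 ≤ 2√5 ≈ 4.4721 ✓.


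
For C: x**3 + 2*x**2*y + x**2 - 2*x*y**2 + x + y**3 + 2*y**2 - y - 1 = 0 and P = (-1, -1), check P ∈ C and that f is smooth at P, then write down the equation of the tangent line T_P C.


Tangent line at P: 4*x - 4*y = 0.

Step 1: f(-1, -1) = 0, so P lies on C.
Step 2: partial derivatives
  f_x(x, y) = 3*x**2 + 4*x*y + 2*x - 2*y**2 + 1, f_y(x, y) = 2*x**2 - 4*x*y + 3*y**2 + 4*y - 1.
  f_x(P) = 4, f_y(P) = -4 (gradient nonzero, so P is smooth).
Step 3: tangent line at P: 4·(x − -1) + -4·(y − -1) = 0.
Expanding: 4*x - 4*y = 0.


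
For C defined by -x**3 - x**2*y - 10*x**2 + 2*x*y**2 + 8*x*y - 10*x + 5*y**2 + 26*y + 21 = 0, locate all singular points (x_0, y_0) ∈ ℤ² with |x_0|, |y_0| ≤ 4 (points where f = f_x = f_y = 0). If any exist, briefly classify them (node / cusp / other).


Singular points: {(-2, -3)}; classification: node.

Compute partial derivatives:
  f_x = -3*x**2 - 2*x*y - 20*x + 2*y**2 + 8*y - 10.
  f_y = -x**2 + 4*x*y + 8*x + 10*y + 26.
Scan x_0 ∈ {−4, ..., 4}. For each x_0, f_y(x_0, y) is a polynomial in y; find its integer roots y ∈ {−4, ..., 4}, then test f_x and f at those candidates.
  x = -4: f_y(-4, y) = -6*y - 22; no integer root y with |y| ≤ 4.
  x = -3: f_y(-3, y) = -2*y - 7; no integer root y with |y| ≤ 4.
  x = -2: f_y(-2, y) = 2*y + 6; vanishes at y ∈ {-3}. (-2, -3): f_x = 0, f = 0 — SINGULAR.
  x = -1: f_y(-1, y) = 6*y + 17; no integer root y with |y| ≤ 4.
  x = 0: f_y(0, y) = 10*y + 26; no integer root y with |y| ≤ 4.
  x = 1: f_y(1, y) = 14*y + 33; no integer root y with |y| ≤ 4.
  x = 2: f_y(2, y) = 18*y + 38; no integer root y with |y| ≤ 4.
  x = 3: f_y(3, y) = 22*y + 41; no integer root y with |y| ≤ 4.
  x = 4: f_y(4, y) = 26*y + 42; no integer root y with |y| ≤ 4.
Only singular point on the grid: (-2, -3).
Classify: substitute x = -2 + u, y = -3 + v and expand: f = -u**3 - u**2*v - u**2 + 2*u*v**2 + v**2.
No constant or linear terms (consistent with a singular point). Quadratic part: -u**2 + v**2. Cubic part: -u**3 - u**2*v + 2*u*v**2.
The quadratic part v**2 - u**2 = (v − u)(v + u) splits into two distinct linear factors, so there are two distinct tangent lines y − -3 = ±(x − -2) — this is a node (ordinary double point).
Classification: node.


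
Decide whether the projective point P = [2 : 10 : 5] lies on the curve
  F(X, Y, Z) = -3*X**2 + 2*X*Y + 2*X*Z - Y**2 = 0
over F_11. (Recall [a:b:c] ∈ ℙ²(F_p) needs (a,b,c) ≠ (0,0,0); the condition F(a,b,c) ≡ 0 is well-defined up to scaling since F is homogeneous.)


F(2,10,5) ≡ 3 (mod 11); P is NOT on the curve.

Evaluate F(2, 10, 5) term-by-term (mod 11).
  -3*X**2 ↦ -3·4·1·1 = -12
  2*X*Y ↦ 2·2·10·1 = 40
  2*X*Z ↦ 2·2·1·5 = 20
  -Y**2 ↦ -1·1·100·1 = -100
Sum: F(2, 10, 5) = (-12) + (40) + (20) + (-100) = -52.
Reducing mod 11: -52 ≡ 3 (mod 11).
Since F(a, b, c) ≡ 3 ≠ 0 (mod 11), P does NOT lie on the curve.


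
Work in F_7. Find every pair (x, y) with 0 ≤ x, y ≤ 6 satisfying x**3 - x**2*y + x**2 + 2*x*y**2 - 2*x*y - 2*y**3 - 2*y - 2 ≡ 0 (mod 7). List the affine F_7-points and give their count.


Affine F_7-points: {(1, 0), (3, 1), (4, 2), (5, 1), (5, 2), (6, 1), (6, 2), (6, 3)}; count = 8.

For each of the 49 pairs (x, y) ∈ F_7², evaluate f(x, y) mod 7. Record the zeros.
  x = 0: [0↦5, 1↦1, 2↦6, 3↦1, 4↦2, 5↦4, 6↦2]  zeros at y ∈ ∅
  x = 1: [0↦0, 1↦2, 2↦3, 3↦5, 4↦3, 5↦6, 6↦2]  zeros at y ∈ {0}
  x = 2: [0↦3, 1↦2, 2↦4, 3↦4, 4↦4, 5↦6, 6↦5]  zeros at y ∈ ∅
  x = 3: [0↦6, 1↦0, 2↦1, 3↦4, 4↦4, 5↦3, 6↦3]  zeros at y ∈ {1}
  x = 4: [0↦1, 1↦2, 2↦0, 3↦4, 4↦2, 5↦3, 6↦2]  zeros at y ∈ {2}
  x = 5: [0↦1, 1↦0, 2↦0, 3↦3, 4↦4, 5↦5, 6↦1]  zeros at y ∈ {1, 2}
  x = 6: [0↦5, 1↦0, 2↦0, 3↦0, 4↦2, 5↦1, 6↦6]  zeros at y ∈ {1, 2, 3}
Collecting zeros: affine points = {(1, 0), (3, 1), (4, 2), (5, 1), (5, 2), (6, 1), (6, 2), (6, 3)}.
Total count |C(F_7)_aff| = 8.


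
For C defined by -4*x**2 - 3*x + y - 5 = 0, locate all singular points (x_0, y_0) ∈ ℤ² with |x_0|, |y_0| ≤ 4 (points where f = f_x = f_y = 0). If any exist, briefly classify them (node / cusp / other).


No singular points in the scanned grid; C is smooth there.

Compute partial derivatives:
  f_x = -8*x - 3.
  f_y = 1.
f_y = 1 is a nonzero constant, so f_y never vanishes: no point (x, y) can satisfy f = f_x = f_y = 0. In particular no (x, y) ∈ {−4, ..., 4}² is singular; the curve is smooth.


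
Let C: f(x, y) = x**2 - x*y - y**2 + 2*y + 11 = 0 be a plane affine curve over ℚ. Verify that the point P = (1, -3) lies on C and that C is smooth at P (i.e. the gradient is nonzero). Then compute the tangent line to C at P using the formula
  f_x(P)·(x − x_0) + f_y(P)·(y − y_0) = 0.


Tangent line at P: 5*x + 7*y + 16 = 0.

Step 1: f(1, -3) = 0, so P lies on C.
Step 2: partial derivatives
  f_x(x, y) = 2*x - y, f_y(x, y) = -x - 2*y + 2.
  f_x(P) = 5, f_y(P) = 7 (gradient nonzero, so P is smooth).
Step 3: tangent line at P: 5·(x − 1) + 7·(y − -3) = 0.
Expanding: 5*x + 7*y + 16 = 0.


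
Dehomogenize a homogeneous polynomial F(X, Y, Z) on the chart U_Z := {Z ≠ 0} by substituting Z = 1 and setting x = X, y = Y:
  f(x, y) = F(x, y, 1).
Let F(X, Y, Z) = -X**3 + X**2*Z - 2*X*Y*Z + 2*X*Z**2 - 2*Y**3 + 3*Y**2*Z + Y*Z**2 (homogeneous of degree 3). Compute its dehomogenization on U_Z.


f(x, y) = -x**3 + x**2 - 2*x*y + 2*x - 2*y**3 + 3*y**2 + y

On U_Z we set Z = 1. Each monomial c·X^i·Y^j·Z^k in F becomes c·x^i·y^j·1^k = c·x^i·y^j.
Substituting Z = 1: F(X, Y, 1) = -x**3 + x**2 - 2*x*y + 2*x - 2*y**3 + 3*y**2 + y.
Note: deg(f) ≤ deg(F) = 3; strict inequality happens when F is divisible by Z (lost terms).


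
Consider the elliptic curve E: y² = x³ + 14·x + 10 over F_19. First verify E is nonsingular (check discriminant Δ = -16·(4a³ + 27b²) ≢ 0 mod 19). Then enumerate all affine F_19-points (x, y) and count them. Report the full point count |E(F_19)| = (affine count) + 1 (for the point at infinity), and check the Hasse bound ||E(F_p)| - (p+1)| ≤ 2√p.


Affine points = {(1, 5), (1, 14), (4, 4), (4, 15), (6, 5), (6, 14), (8, 8), (8, 11), (12, 5), (12, 14), (14, 9), (14, 10), (15, 2), (15, 17), (16, 6), (16, 13)}; affine count = 16; |E(F_19)| = 17.

Discriminant check: Δ ∝ 4a³ + 27b² = 4·14³ + 27·10² = 4·2744 + 27·100 ≡ 15 (mod 19). Nonzero ⇒ E is nonsingular.
For each x ∈ F_19, compute rhs = x³ + 14·x + 10 mod 19, then count y ∈ F_19 with y² ≡ rhs.
  x = 0: rhs = 10, matching y values: none (0 points).
  x = 1: rhs = 6, matching y values: 5, 14 (2 points).
  x = 2: rhs = 8, matching y values: none (0 points).
  x = 3: rhs = 3, matching y values: none (0 points).
  x = 4: rhs = 16, matching y values: 4, 15 (2 points).
  x = 5: rhs = 15, matching y values: none (0 points).
  x = 6: rhs = 6, matching y values: 5, 14 (2 points).
  x = 7: rhs = 14, matching y values: none (0 points).
  x = 8: rhs = 7, matching y values: 8, 11 (2 points).
  x = 9: rhs = 10, matching y values: none (0 points).
  x = 10: rhs = 10, matching y values: none (0 points).
  x = 11: rhs = 13, matching y values: none (0 points).
  x = 12: rhs = 6, matching y values: 5, 14 (2 points).
  x = 13: rhs = 14, matching y values: none (0 points).
  x = 14: rhs = 5, matching y values: 9, 10 (2 points).
  x = 15: rhs = 4, matching y values: 2, 17 (2 points).
  x = 16: rhs = 17, matching y values: 6, 13 (2 points).
  x = 17: rhs = 12, matching y values: none (0 points).
  x = 18: rhs = 14, matching y values: none (0 points).
Total affine count: 16.
Full point count |E(F_19)| = 16 + 1 = 17.
Hasse bound: |17 − (19+1)| = |-3| = 3 ≤ 2√19 ≈ 8.7178 ✓.


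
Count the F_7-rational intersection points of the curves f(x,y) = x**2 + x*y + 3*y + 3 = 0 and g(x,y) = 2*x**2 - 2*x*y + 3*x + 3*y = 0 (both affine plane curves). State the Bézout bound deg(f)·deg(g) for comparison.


Common zeros: {(2, 0)}; count = 1; Bézout bound = 4.

deg(f) = 2, deg(g) = 2, so Bézout bound = 4.
Scan x ∈ F_7. For each x, list the y ∈ F_7 with f(x, y) ≡ 0 and those with g(x, y) ≡ 0 (mod 7); the common zeros in that column are the intersection.
  x = 0: f ≡ 0 at y ∈ {6}; g ≡ 0 at y ∈ {0}; common: ∅.
  x = 1: f ≡ 0 at y ∈ {6}; g ≡ 0 at y ∈ {2}; common: ∅.
  x = 2: f ≡ 0 at y ∈ {0}; g ≡ 0 at y ∈ {0}; common: {0}.
  x = 3: f ≡ 0 at y ∈ {5}; g ≡ 0 at y ∈ {2}; common: ∅.
  x = 4: f ≡ 0 at y ∈ ∅; g ≡ 0 at y ∈ {6}; common: ∅.
  x = 5: f ≡ 0 at y ∈ {0}; g ≡ 0 at y ∈ ∅; common: ∅.
  x = 6: f ≡ 0 at y ∈ {5}; g ≡ 0 at y ∈ {3}; common: ∅.
Collecting: common zeros = {(2, 0)}, so the count is 1.
Comparison with the Bézout bound: 1 ≤ 4 = deg(f)·deg(g), as expected for curves with no common component (the affine F_7-count falls short of the bound because intersections may lie at infinity, over extension fields, or carry multiplicity).


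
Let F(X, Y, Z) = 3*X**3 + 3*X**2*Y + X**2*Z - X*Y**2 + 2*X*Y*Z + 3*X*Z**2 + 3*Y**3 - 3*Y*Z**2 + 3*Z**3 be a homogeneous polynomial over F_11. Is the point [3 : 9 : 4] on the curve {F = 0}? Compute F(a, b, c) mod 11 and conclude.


F(3,9,4) ≡ 4 (mod 11); P is NOT on the curve.

Evaluate F(3, 9, 4) term-by-term (mod 11).
  3*X**3 ↦ 3·27·1·1 = 81
  3*X**2*Y ↦ 3·9·9·1 = 243
  X**2*Z ↦ 1·9·1·4 = 36
  -X*Y**2 ↦ -1·3·81·1 = -243
  2*X*Y*Z ↦ 2·3·9·4 = 216
  3*X*Z**2 ↦ 3·3·1·16 = 144
  3*Y**3 ↦ 3·1·729·1 = 2187
  -3*Y*Z**2 ↦ -3·1·9·16 = -432
  3*Z**3 ↦ 3·1·1·64 = 192
Sum: F(3, 9, 4) = (81) + (243) + (36) + (-243) + (216) + (144) + (2187) + (-432) + (192) = 2424.
Reducing mod 11: 2424 ≡ 4 (mod 11).
Since F(a, b, c) ≡ 4 ≠ 0 (mod 11), P does NOT lie on the curve.


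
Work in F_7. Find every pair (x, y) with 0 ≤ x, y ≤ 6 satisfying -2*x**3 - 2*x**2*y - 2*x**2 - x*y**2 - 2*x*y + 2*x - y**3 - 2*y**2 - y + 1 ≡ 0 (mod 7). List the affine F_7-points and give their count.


Affine F_7-points: {(1, 3), (1, 4), (6, 6)}; count = 3.

For each of the 49 pairs (x, y) ∈ F_7², evaluate f(x, y) mod 7. Record the zeros.
  x = 0: [0↦1, 1↦4, 2↦4, 3↦2, 4↦6, 5↦3, 6↦1]  zeros at y ∈ ∅
  x = 1: [0↦6, 1↦4, 2↦4, 3↦0, 4↦0, 5↦5, 6↦2]  zeros at y ∈ {3, 4}
  x = 2: [0↦2, 1↦5, 2↦1, 3↦5, 4↦4, 5↦6, 6↦5]  zeros at y ∈ ∅
  x = 3: [0↦5, 1↦2, 2↦4, 3↦5, 4↦6, 5↦1, 6↦5]  zeros at y ∈ ∅
  x = 4: [0↦3, 1↦4, 2↦1, 3↦2, 4↦1, 5↦6, 6↦4]  zeros at y ∈ ∅
  x = 5: [0↦5, 1↦6, 2↦1, 3↦5, 4↦5, 5↦2, 6↦4]  zeros at y ∈ ∅
  x = 6: [0↦6, 1↦3, 2↦6, 3↦2, 4↦6, 5↦5, 6↦0]  zeros at y ∈ {6}
Collecting zeros: affine points = {(1, 3), (1, 4), (6, 6)}.
Total count |C(F_7)_aff| = 3.


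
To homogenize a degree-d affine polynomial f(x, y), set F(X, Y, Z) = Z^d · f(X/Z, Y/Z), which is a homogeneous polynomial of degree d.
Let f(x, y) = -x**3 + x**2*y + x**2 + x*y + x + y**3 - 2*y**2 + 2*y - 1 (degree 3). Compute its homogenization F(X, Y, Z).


F(X, Y, Z) = -X**3 + X**2*Y + X**2*Z + X*Y*Z + X*Z**2 + Y**3 - 2*Y**2*Z + 2*Y*Z**2 - Z**3

deg(f) = 3.
Substitute x = X/Z, y = Y/Z into f, then multiply by Z^3.
  monomial -1·x^3·y^0 ↦ -1·X^3·Y^0·Z^0.
  monomial 1·x^2·y^1 ↦ 1·X^2·Y^1·Z^0.
  monomial 1·x^2·y^0 ↦ 1·X^2·Y^0·Z^1.
  monomial 1·x^1·y^1 ↦ 1·X^1·Y^1·Z^1.
  monomial 1·x^1·y^0 ↦ 1·X^1·Y^0·Z^2.
  monomial 1·x^0·y^3 ↦ 1·X^0·Y^3·Z^0.
  monomial -2·x^0·y^2 ↦ -2·X^0·Y^2·Z^1.
  monomial 2·x^0·y^1 ↦ 2·X^0·Y^1·Z^2.
  monomial -1·x^0·y^0 ↦ -1·X^0·Y^0·Z^3.
Collecting: F(X, Y, Z) = -X**3 + X**2*Y + X**2*Z + X*Y*Z + X*Z**2 + Y**3 - 2*Y**2*Z + 2*Y*Z**2 - Z**3.


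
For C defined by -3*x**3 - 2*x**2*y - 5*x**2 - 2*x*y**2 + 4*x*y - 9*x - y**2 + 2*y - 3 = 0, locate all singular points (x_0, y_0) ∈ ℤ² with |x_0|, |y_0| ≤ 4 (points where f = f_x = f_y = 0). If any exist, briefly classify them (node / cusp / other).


Singular points: {(-1, 2)}; classification: cusp.

Compute partial derivatives:
  f_x = -9*x**2 - 4*x*y - 10*x - 2*y**2 + 4*y - 9.
  f_y = -2*x**2 - 4*x*y + 4*x - 2*y + 2.
Scan x_0 ∈ {−4, ..., 4}. For each x_0, f_y(x_0, y) is a polynomial in y; find its integer roots y ∈ {−4, ..., 4}, then test f_x and f at those candidates.
  x = -4: f_y(-4, y) = 14*y - 46; no integer root y with |y| ≤ 4.
  x = -3: f_y(-3, y) = 10*y - 28; no integer root y with |y| ≤ 4.
  x = -2: f_y(-2, y) = 6*y - 14; no integer root y with |y| ≤ 4.
  x = -1: f_y(-1, y) = 2*y - 4; vanishes at y ∈ {2}. (-1, 2): f_x = 0, f = 0 — SINGULAR.
  x = 0: f_y(0, y) = 2 - 2*y; vanishes at y ∈ {1}. (0, 1): f_x = -7 ≠ 0.
  x = 1: f_y(1, y) = 4 - 6*y; no integer root y with |y| ≤ 4.
  x = 2: f_y(2, y) = 2 - 10*y; no integer root y with |y| ≤ 4.
  x = 3: f_y(3, y) = -14*y - 4; no integer root y with |y| ≤ 4.
  x = 4: f_y(4, y) = -18*y - 14; no integer root y with |y| ≤ 4.
Only singular point on the grid: (-1, 2).
Classify: substitute x = -1 + u, y = 2 + v and expand: f = -3*u**3 - 2*u**2*v - 2*u*v**2 + v**2.
No constant or linear terms (consistent with a singular point). Quadratic part: v**2. Cubic part: -3*u**3 - 2*u**2*v - 2*u*v**2.
The quadratic part v**2 is a perfect square, so there is a single (double) tangent line v = 0, i.e. y = 2. Restricting the cubic part to that line (v = 0) leaves -3*u**3 ≠ 0, so f is not divisible by v and the branch is v² ≈ 3*u**3 to lowest order — this is a cusp.
Classification: cusp.


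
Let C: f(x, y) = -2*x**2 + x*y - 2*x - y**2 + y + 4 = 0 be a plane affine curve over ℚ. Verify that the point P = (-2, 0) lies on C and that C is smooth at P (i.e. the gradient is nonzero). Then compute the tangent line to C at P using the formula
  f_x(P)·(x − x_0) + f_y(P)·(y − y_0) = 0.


Tangent line at P: 6*x - y + 12 = 0.

Step 1: f(-2, 0) = 0, so P lies on C.
Step 2: partial derivatives
  f_x(x, y) = -4*x + y - 2, f_y(x, y) = x - 2*y + 1.
  f_x(P) = 6, f_y(P) = -1 (gradient nonzero, so P is smooth).
Step 3: tangent line at P: 6·(x − -2) + -1·(y − 0) = 0.
Expanding: 6*x - y + 12 = 0.


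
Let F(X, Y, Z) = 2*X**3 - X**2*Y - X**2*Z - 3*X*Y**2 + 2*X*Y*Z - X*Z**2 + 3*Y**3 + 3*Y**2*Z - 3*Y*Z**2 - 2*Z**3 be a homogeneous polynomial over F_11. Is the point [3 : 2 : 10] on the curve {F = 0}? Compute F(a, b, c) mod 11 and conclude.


F(3,2,10) ≡ 2 (mod 11); P is NOT on the curve.

Evaluate F(3, 2, 10) term-by-term (mod 11).
  2*X**3 ↦ 2·27·1·1 = 54
  -X**2*Y ↦ -1·9·2·1 = -18
  -X**2*Z ↦ -1·9·1·10 = -90
  -3*X*Y**2 ↦ -3·3·4·1 = -36
  2*X*Y*Z ↦ 2·3·2·10 = 120
  -X*Z**2 ↦ -1·3·1·100 = -300
  3*Y**3 ↦ 3·1·8·1 = 24
  3*Y**2*Z ↦ 3·1·4·10 = 120
  -3*Y*Z**2 ↦ -3·1·2·100 = -600
  -2*Z**3 ↦ -2·1·1·1000 = -2000
Sum: F(3, 2, 10) = (54) + (-18) + (-90) + (-36) + (120) + (-300) + (24) + (120) + (-600) + (-2000) = -2726.
Reducing mod 11: -2726 ≡ 2 (mod 11).
Since F(a, b, c) ≡ 2 ≠ 0 (mod 11), P does NOT lie on the curve.


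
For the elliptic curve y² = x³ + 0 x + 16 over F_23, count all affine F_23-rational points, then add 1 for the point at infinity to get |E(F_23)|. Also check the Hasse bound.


Affine points = {(0, 4), (0, 19), (2, 1), (2, 22), (5, 7), (5, 16), (6, 5), (6, 18), (9, 3), (9, 20), (10, 2), (10, 21), (11, 6), (11, 17), (14, 0), (16, 8), (16, 15), (18, 11), (18, 12), (20, 9), (20, 14), (21, 10), (21, 13)}; affine count = 23; |E(F_23)| = 24.

Discriminant check: Δ ∝ 4a³ + 27b² = 4·0³ + 27·16² = 4·0 + 27·256 ≡ 12 (mod 23). Nonzero ⇒ E is nonsingular.
For each x ∈ F_23, compute rhs = x³ + 0·x + 16 mod 23, then count y ∈ F_23 with y² ≡ rhs.
  x = 0: rhs = 16, matching y values: 4, 19 (2 points).
  x = 1: rhs = 17, matching y values: none (0 points).
  x = 2: rhs = 1, matching y values: 1, 22 (2 points).
  x = 3: rhs = 20, matching y values: none (0 points).
  x = 4: rhs = 11, matching y values: none (0 points).
  x = 5: rhs = 3, matching y values: 7, 16 (2 points).
  x = 6: rhs = 2, matching y values: 5, 18 (2 points).
  x = 7: rhs = 14, matching y values: none (0 points).
  x = 8: rhs = 22, matching y values: none (0 points).
  x = 9: rhs = 9, matching y values: 3, 20 (2 points).
  x = 10: rhs = 4, matching y values: 2, 21 (2 points).
  x = 11: rhs = 13, matching y values: 6, 17 (2 points).
  x = 12: rhs = 19, matching y values: none (0 points).
  x = 13: rhs = 5, matching y values: none (0 points).
  x = 14: rhs = 0, matching y values: 0 (1 points).
  x = 15: rhs = 10, matching y values: none (0 points).
  x = 16: rhs = 18, matching y values: 8, 15 (2 points).
  x = 17: rhs = 7, matching y values: none (0 points).
  x = 18: rhs = 6, matching y values: 11, 12 (2 points).
  x = 19: rhs = 21, matching y values: none (0 points).
  x = 20: rhs = 12, matching y values: 9, 14 (2 points).
  x = 21: rhs = 8, matching y values: 10, 13 (2 points).
  x = 22: rhs = 15, matching y values: none (0 points).
Total affine count: 23.
Full point count |E(F_23)| = 23 + 1 = 24.
Hasse bound: |24 − (23+1)| = |0| = 0 ≤ 2√23 ≈ 9.5917 ✓.


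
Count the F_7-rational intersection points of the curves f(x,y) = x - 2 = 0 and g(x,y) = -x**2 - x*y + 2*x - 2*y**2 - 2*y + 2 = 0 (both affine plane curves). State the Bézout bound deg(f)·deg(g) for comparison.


Common zeros: {(2, 2), (2, 3)}; count = 2; Bézout bound = 2.

deg(f) = 1, deg(g) = 2, so Bézout bound = 2.
Scan x ∈ F_7. For each x, list the y ∈ F_7 with f(x, y) ≡ 0 and those with g(x, y) ≡ 0 (mod 7); the common zeros in that column are the intersection.
  x = 0: f ≡ 0 at y ∈ ∅; g ≡ 0 at y ∈ ∅; common: ∅.
  x = 1: f ≡ 0 at y ∈ ∅; g ≡ 0 at y ∈ ∅; common: ∅.
  x = 2: f ≡ 0 at y ∈ {0, 1, 2, 3, 4, 5, 6}; g ≡ 0 at y ∈ {2, 3}; common: {2, 3}.
  x = 3: f ≡ 0 at y ∈ ∅; g ≡ 0 at y ∈ ∅; common: ∅.
  x = 4: f ≡ 0 at y ∈ ∅; g ≡ 0 at y ∈ {1, 3}; common: ∅.
  x = 5: f ≡ 0 at y ∈ ∅; g ≡ 0 at y ∈ {2, 5}; common: ∅.
  x = 6: f ≡ 0 at y ∈ ∅; g ≡ 0 at y ∈ {5}; common: ∅.
Collecting: common zeros = {(2, 2), (2, 3)}, so the count is 2.
Comparison with the Bézout bound: 2 ≤ 2 = deg(f)·deg(g), as expected for curves with no common component (the bound is attained).


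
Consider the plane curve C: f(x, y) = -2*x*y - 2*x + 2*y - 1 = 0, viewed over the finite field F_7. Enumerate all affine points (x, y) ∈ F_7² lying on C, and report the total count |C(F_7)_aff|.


Affine F_7-points: {(0, 4), (2, 1), (3, 0), (4, 2), (5, 3), (6, 5)}; count = 6.

For each of the 49 pairs (x, y) ∈ F_7², evaluate f(x, y) mod 7. Record the zeros.
  x = 0: [0↦6, 1↦1, 2↦3, 3↦5, 4↦0, 5↦2, 6↦4]  zeros at y ∈ {4}
  x = 1: [0↦4, 1↦4, 2↦4, 3↦4, 4↦4, 5↦4, 6↦4]  zeros at y ∈ ∅
  x = 2: [0↦2, 1↦0, 2↦5, 3↦3, 4↦1, 5↦6, 6↦4]  zeros at y ∈ {1}
  x = 3: [0↦0, 1↦3, 2↦6, 3↦2, 4↦5, 5↦1, 6↦4]  zeros at y ∈ {0}
  x = 4: [0↦5, 1↦6, 2↦0, 3↦1, 4↦2, 5↦3, 6↦4]  zeros at y ∈ {2}
  x = 5: [0↦3, 1↦2, 2↦1, 3↦0, 4↦6, 5↦5, 6↦4]  zeros at y ∈ {3}
  x = 6: [0↦1, 1↦5, 2↦2, 3↦6, 4↦3, 5↦0, 6↦4]  zeros at y ∈ {5}
Collecting zeros: affine points = {(0, 4), (2, 1), (3, 0), (4, 2), (5, 3), (6, 5)}.
Total count |C(F_7)_aff| = 6.


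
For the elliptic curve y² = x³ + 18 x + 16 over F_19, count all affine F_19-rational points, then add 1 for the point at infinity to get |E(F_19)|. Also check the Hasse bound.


Affine points = {(0, 4), (0, 15), (1, 4), (1, 15), (4, 0), (6, 6), (6, 13), (8, 8), (8, 11), (11, 5), (11, 14), (16, 7), (16, 12), (18, 4), (18, 15)}; affine count = 15; |E(F_19)| = 16.

Discriminant check: Δ ∝ 4a³ + 27b² = 4·18³ + 27·16² = 4·5832 + 27·256 ≡ 11 (mod 19). Nonzero ⇒ E is nonsingular.
For each x ∈ F_19, compute rhs = x³ + 18·x + 16 mod 19, then count y ∈ F_19 with y² ≡ rhs.
  x = 0: rhs = 16, matching y values: 4, 15 (2 points).
  x = 1: rhs = 16, matching y values: 4, 15 (2 points).
  x = 2: rhs = 3, matching y values: none (0 points).
  x = 3: rhs = 2, matching y values: none (0 points).
  x = 4: rhs = 0, matching y values: 0 (1 points).
  x = 5: rhs = 3, matching y values: none (0 points).
  x = 6: rhs = 17, matching y values: 6, 13 (2 points).
  x = 7: rhs = 10, matching y values: none (0 points).
  x = 8: rhs = 7, matching y values: 8, 11 (2 points).
  x = 9: rhs = 14, matching y values: none (0 points).
  x = 10: rhs = 18, matching y values: none (0 points).
  x = 11: rhs = 6, matching y values: 5, 14 (2 points).
  x = 12: rhs = 3, matching y values: none (0 points).
  x = 13: rhs = 15, matching y values: none (0 points).
  x = 14: rhs = 10, matching y values: none (0 points).
  x = 15: rhs = 13, matching y values: none (0 points).
  x = 16: rhs = 11, matching y values: 7, 12 (2 points).
  x = 17: rhs = 10, matching y values: none (0 points).
  x = 18: rhs = 16, matching y values: 4, 15 (2 points).
Total affine count: 15.
Full point count |E(F_19)| = 15 + 1 = 16.
Hasse bound: |16 − (19+1)| = |-4| = 4 ≤ 2√19 ≈ 8.7178 ✓.


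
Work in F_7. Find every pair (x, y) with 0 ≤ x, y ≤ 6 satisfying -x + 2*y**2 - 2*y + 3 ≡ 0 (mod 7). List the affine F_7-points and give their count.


Affine F_7-points: {(0, 2), (0, 6), (1, 3), (1, 5), (3, 0), (3, 1), (6, 4)}; count = 7.

For each of the 49 pairs (x, y) ∈ F_7², evaluate f(x, y) mod 7. Record the zeros.
  x = 0: [0↦3, 1↦3, 2↦0, 3↦1, 4↦6, 5↦1, 6↦0]  zeros at y ∈ {2, 6}
  x = 1: [0↦2, 1↦2, 2↦6, 3↦0, 4↦5, 5↦0, 6↦6]  zeros at y ∈ {3, 5}
  x = 2: [0↦1, 1↦1, 2↦5, 3↦6, 4↦4, 5↦6, 6↦5]  zeros at y ∈ ∅
  x = 3: [0↦0, 1↦0, 2↦4, 3↦5, 4↦3, 5↦5, 6↦4]  zeros at y ∈ {0, 1}
  x = 4: [0↦6, 1↦6, 2↦3, 3↦4, 4↦2, 5↦4, 6↦3]  zeros at y ∈ ∅
  x = 5: [0↦5, 1↦5, 2↦2, 3↦3, 4↦1, 5↦3, 6↦2]  zeros at y ∈ ∅
  x = 6: [0↦4, 1↦4, 2↦1, 3↦2, 4↦0, 5↦2, 6↦1]  zeros at y ∈ {4}
Collecting zeros: affine points = {(0, 2), (0, 6), (1, 3), (1, 5), (3, 0), (3, 1), (6, 4)}.
Total count |C(F_7)_aff| = 7.


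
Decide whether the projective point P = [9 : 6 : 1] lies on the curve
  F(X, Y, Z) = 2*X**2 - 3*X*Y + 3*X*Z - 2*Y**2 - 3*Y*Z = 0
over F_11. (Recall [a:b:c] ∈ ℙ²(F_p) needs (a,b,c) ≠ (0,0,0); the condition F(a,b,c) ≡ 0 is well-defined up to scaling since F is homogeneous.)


F(9,6,1) ≡ 3 (mod 11); P is NOT on the curve.

Evaluate F(9, 6, 1) term-by-term (mod 11).
  2*X**2 ↦ 2·81·1·1 = 162
  -3*X*Y ↦ -3·9·6·1 = -162
  3*X*Z ↦ 3·9·1·1 = 27
  -2*Y**2 ↦ -2·1·36·1 = -72
  -3*Y*Z ↦ -3·1·6·1 = -18
Sum: F(9, 6, 1) = (162) + (-162) + (27) + (-72) + (-18) = -63.
Reducing mod 11: -63 ≡ 3 (mod 11).
Since F(a, b, c) ≡ 3 ≠ 0 (mod 11), P does NOT lie on the curve.


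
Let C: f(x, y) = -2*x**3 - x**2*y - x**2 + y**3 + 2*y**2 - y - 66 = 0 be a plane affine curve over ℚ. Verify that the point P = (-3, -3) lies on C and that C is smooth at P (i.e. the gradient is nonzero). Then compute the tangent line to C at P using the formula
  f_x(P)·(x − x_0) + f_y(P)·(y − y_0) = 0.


Tangent line at P: -66*x + 5*y - 183 = 0.

Step 1: f(-3, -3) = 0, so P lies on C.
Step 2: partial derivatives
  f_x(x, y) = -6*x**2 - 2*x*y - 2*x, f_y(x, y) = -x**2 + 3*y**2 + 4*y - 1.
  f_x(P) = -66, f_y(P) = 5 (gradient nonzero, so P is smooth).
Step 3: tangent line at P: -66·(x − -3) + 5·(y − -3) = 0.
Expanding: -66*x + 5*y - 183 = 0.


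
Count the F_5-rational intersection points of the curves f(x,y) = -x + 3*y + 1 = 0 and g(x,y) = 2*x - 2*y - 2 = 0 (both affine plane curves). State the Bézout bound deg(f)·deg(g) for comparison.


Common zeros: {(1, 0)}; count = 1; Bézout bound = 1.

deg(f) = 1, deg(g) = 1, so Bézout bound = 1.
Scan x ∈ F_5. For each x, list the y ∈ F_5 with f(x, y) ≡ 0 and those with g(x, y) ≡ 0 (mod 5); the common zeros in that column are the intersection.
  x = 0: f ≡ 0 at y ∈ {3}; g ≡ 0 at y ∈ {4}; common: ∅.
  x = 1: f ≡ 0 at y ∈ {0}; g ≡ 0 at y ∈ {0}; common: {0}.
  x = 2: f ≡ 0 at y ∈ {2}; g ≡ 0 at y ∈ {1}; common: ∅.
  x = 3: f ≡ 0 at y ∈ {4}; g ≡ 0 at y ∈ {2}; common: ∅.
  x = 4: f ≡ 0 at y ∈ {1}; g ≡ 0 at y ∈ {3}; common: ∅.
Collecting: common zeros = {(1, 0)}, so the count is 1.
Comparison with the Bézout bound: 1 ≤ 1 = deg(f)·deg(g), as expected for curves with no common component (the bound is attained).


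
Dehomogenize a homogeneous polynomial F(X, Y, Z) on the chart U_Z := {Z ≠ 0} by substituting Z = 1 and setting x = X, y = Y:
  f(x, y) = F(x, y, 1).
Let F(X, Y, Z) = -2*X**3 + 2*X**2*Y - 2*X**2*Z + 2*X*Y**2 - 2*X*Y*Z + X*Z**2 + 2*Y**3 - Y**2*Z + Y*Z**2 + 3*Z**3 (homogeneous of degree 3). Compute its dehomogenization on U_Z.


f(x, y) = -2*x**3 + 2*x**2*y - 2*x**2 + 2*x*y**2 - 2*x*y + x + 2*y**3 - y**2 + y + 3

On U_Z we set Z = 1. Each monomial c·X^i·Y^j·Z^k in F becomes c·x^i·y^j·1^k = c·x^i·y^j.
Substituting Z = 1: F(X, Y, 1) = -2*x**3 + 2*x**2*y - 2*x**2 + 2*x*y**2 - 2*x*y + x + 2*y**3 - y**2 + y + 3.
Note: deg(f) ≤ deg(F) = 3; strict inequality happens when F is divisible by Z (lost terms).


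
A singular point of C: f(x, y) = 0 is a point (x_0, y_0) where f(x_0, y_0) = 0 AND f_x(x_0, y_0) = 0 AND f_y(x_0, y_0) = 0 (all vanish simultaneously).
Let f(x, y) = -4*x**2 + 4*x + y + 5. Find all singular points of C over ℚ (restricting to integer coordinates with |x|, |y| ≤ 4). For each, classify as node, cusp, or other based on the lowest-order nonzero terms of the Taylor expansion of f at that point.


No singular points in the scanned grid; C is smooth there.

Compute partial derivatives:
  f_x = 4 - 8*x.
  f_y = 1.
f_y = 1 is a nonzero constant, so f_y never vanishes: no point (x, y) can satisfy f = f_x = f_y = 0. In particular no (x, y) ∈ {−4, ..., 4}² is singular; the curve is smooth.


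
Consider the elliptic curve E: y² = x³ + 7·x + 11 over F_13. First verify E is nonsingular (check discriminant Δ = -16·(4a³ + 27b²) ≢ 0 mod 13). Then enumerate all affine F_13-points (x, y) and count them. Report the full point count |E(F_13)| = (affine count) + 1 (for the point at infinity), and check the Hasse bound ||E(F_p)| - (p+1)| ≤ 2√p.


Affine points = {(4, 5), (4, 8), (6, 3), (6, 10), (7, 0), (9, 6), (9, 7), (12, 4), (12, 9)}; affine count = 9; |E(F_13)| = 10.

Discriminant check: Δ ∝ 4a³ + 27b² = 4·7³ + 27·11² = 4·343 + 27·121 ≡ 11 (mod 13). Nonzero ⇒ E is nonsingular.
For each x ∈ F_13, compute rhs = x³ + 7·x + 11 mod 13, then count y ∈ F_13 with y² ≡ rhs.
  x = 0: rhs = 11, matching y values: none (0 points).
  x = 1: rhs = 6, matching y values: none (0 points).
  x = 2: rhs = 7, matching y values: none (0 points).
  x = 3: rhs = 7, matching y values: none (0 points).
  x = 4: rhs = 12, matching y values: 5, 8 (2 points).
  x = 5: rhs = 2, matching y values: none (0 points).
  x = 6: rhs = 9, matching y values: 3, 10 (2 points).
  x = 7: rhs = 0, matching y values: 0 (1 points).
  x = 8: rhs = 7, matching y values: none (0 points).
  x = 9: rhs = 10, matching y values: 6, 7 (2 points).
  x = 10: rhs = 2, matching y values: none (0 points).
  x = 11: rhs = 2, matching y values: none (0 points).
  x = 12: rhs = 3, matching y values: 4, 9 (2 points).
Total affine count: 9.
Full point count |E(F_13)| = 9 + 1 = 10.
Hasse bound: |10 − (13+1)| = |-4| = 4 ≤ 2√13 ≈ 7.2111 ✓.
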